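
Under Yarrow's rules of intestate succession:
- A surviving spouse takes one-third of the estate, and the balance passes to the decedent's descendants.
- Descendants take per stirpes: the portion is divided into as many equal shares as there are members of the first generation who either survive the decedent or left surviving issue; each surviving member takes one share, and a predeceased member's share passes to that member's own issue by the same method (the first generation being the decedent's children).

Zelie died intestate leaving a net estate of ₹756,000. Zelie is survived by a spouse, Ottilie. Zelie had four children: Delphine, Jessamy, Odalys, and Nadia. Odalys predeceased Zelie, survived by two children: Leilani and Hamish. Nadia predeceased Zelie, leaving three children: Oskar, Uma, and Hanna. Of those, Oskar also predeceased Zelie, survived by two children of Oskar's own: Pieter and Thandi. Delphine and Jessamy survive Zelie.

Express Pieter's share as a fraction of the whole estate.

Pieter receives 1/36 of the estate.

Ottilie takes one-third of ₹756,000 = ₹252,000. The remaining ₹504,000 passes to the descendants.
The descendants' portion (₹504,000) is divided into 4 shares of ₹126,000: Delphine and Jessamy each take ₹126,000; Odalys's ₹126,000 share passes to Odalys's issue; Nadia's ₹126,000 share passes to Nadia's issue.
Odalys's share (₹126,000) is divided into 2 shares of ₹63,000: Leilani and Hamish each take ₹63,000.
Nadia's share (₹126,000) is divided into 3 shares of ₹42,000: Uma and Hanna each take ₹42,000; Oskar's ₹42,000 share passes to Oskar's issue.
Oskar's share (₹42,000) is divided into 2 shares of ₹21,000: Pieter and Thandi each take ₹21,000.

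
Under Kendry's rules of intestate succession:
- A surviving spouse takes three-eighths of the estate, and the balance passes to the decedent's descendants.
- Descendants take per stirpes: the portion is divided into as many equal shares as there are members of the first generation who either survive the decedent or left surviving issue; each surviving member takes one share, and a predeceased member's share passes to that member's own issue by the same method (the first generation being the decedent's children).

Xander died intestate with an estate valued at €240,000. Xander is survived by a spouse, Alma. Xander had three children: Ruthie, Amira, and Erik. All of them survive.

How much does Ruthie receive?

Alma takes three-eighths of €240,000 = €90,000. The remaining €150,000 passes to the descendants.
The descendants' portion (€150,000) is divided into 3 shares of €50,000: Ruthie, Amira, and Erik each take €50,000.

Ruthie receives €50,000.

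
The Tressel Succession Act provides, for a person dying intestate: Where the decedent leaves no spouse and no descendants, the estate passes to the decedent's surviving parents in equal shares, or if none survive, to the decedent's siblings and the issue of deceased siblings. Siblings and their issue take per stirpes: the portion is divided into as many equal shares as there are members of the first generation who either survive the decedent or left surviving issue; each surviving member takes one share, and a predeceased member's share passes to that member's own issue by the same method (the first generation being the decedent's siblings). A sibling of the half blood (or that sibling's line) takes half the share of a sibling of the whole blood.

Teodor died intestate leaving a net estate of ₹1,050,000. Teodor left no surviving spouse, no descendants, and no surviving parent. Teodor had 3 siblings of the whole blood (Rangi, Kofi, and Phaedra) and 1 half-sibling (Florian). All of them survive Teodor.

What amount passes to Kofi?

The entire ₹1,050,000 passes to the siblings and their issue.
Counting each half-blood sibling's line as half a unit, there are 7/2 units in ₹1,050,000, so one unit is ₹300,000. Whole-blood lines (Rangi, Kofi, and Phaedra) take ₹300,000 each; half-blood lines (Florian) take ₹150,000 each.

Kofi receives ₹300,000.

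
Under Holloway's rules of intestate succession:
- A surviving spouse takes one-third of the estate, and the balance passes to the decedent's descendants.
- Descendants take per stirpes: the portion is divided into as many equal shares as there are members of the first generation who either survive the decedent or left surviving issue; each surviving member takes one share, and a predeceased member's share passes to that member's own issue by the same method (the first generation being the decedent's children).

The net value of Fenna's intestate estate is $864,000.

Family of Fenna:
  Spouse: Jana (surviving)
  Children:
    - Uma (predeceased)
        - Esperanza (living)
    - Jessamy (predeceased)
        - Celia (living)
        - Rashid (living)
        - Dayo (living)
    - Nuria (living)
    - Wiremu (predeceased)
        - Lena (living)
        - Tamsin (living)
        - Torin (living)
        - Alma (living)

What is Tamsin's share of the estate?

Jana takes one-third of $864,000 = $288,000. The remaining $576,000 passes to the descendants.
The descendants' portion ($576,000) is divided into 4 shares of $144,000: Nuria takes $144,000; Uma's $144,000 share passes to Uma's issue; Jessamy's $144,000 share passes to Jessamy's issue; Wiremu's $144,000 share passes to Wiremu's issue.
Uma's share ($144,000) passes entirely to Esperanza.
Jessamy's share ($144,000) is divided into 3 shares of $48,000: Celia, Rashid, and Dayo each take $48,000.
Wiremu's share ($144,000) is divided into 4 shares of $36,000: Lena, Tamsin, Torin, and Alma each take $36,000.

Tamsin receives $36,000.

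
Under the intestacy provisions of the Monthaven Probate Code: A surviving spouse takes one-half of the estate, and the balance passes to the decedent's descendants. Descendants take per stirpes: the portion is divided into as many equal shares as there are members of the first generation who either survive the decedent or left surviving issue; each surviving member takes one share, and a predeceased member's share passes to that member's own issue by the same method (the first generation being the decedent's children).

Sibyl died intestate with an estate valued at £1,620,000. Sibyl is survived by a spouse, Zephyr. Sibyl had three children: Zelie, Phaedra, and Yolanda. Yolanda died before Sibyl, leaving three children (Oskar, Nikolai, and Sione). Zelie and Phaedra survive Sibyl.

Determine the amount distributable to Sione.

Zephyr takes one-half of £1,620,000 = £810,000. The remaining £810,000 passes to the descendants.
The descendants' portion (£810,000) is divided into 3 shares of £270,000: Zelie and Phaedra each take £270,000; Yolanda's £270,000 share passes to Yolanda's issue.
Yolanda's share (£270,000) is divided into 3 shares of £90,000: Oskar, Nikolai, and Sione each take £90,000.

Sione receives £90,000.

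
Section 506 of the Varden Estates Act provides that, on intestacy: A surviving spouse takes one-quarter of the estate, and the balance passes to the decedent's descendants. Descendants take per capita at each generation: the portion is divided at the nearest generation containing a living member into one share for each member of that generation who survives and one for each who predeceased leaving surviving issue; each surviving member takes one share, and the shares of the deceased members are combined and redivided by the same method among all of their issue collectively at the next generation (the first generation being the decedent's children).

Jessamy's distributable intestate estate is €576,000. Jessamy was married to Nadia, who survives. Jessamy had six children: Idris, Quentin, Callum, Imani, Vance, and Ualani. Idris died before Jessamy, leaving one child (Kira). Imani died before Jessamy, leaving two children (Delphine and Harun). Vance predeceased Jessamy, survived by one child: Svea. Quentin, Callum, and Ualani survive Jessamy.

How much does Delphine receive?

Delphine receives €54,000.

Nadia takes one-quarter of €576,000 = €144,000. The remaining €432,000 passes to the descendants.
The descendants' portion (€432,000) is divided at the children's generation into 6 shares of €72,000. Quentin, Callum, and Ualani each take €72,000. The 3 shares of the deceased (Idris, Imani, and Vance) are combined into a pool of €216,000.
That pool (€216,000) is divided at the grandchildren's generation equally among Kira, Delphine, Harun, and Svea: €54,000 each.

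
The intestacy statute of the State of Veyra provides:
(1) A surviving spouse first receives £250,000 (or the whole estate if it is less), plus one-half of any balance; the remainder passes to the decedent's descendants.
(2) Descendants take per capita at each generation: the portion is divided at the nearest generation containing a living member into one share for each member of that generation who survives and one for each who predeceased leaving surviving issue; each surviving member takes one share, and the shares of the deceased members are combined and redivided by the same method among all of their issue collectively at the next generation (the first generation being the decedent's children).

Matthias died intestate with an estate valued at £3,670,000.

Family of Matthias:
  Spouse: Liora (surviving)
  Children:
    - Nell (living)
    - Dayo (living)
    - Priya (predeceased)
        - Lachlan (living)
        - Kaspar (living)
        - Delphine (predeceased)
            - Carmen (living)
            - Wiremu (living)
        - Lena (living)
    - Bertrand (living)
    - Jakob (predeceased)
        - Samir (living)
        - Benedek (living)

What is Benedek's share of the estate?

Benedek receives £114,000.

Liora first takes £250,000, leaving a balance of £3,420,000. Liora then takes one-half of the balance (£1,710,000), for a total of £1,960,000. The remaining £1,710,000 passes to the descendants.
The descendants' portion (£1,710,000) is divided at the children's generation into 5 shares of £342,000. Nell, Dayo, and Bertrand each take £342,000. The 2 shares of the deceased (Priya and Jakob) are combined into a pool of £684,000.
That pool (£684,000) is divided at the grandchildren's generation into 6 shares of £114,000. Lachlan, Kaspar, Lena, Samir, and Benedek each take £114,000. The remaining share for the deceased Delphine (£114,000) is carried to the next generation.
That pool (£114,000) is divided at the great-grandchildren's generation equally among Carmen and Wiremu: £57,000 each.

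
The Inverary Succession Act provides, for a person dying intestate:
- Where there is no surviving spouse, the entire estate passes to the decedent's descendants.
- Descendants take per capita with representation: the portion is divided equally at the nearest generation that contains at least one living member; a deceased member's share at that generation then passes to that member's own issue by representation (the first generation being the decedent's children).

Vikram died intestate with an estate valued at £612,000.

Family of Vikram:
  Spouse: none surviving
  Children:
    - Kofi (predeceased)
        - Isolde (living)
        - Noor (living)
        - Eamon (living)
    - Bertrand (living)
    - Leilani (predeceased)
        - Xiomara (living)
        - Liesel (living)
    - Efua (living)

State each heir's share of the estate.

The entire £612,000 passes to the descendants.
That amount (£612,000) is divided into 4 shares of £153,000: Bertrand and Efua each take £153,000; Kofi's £153,000 share passes to Kofi's issue; Leilani's £153,000 share passes to Leilani's issue.
Kofi's share (£153,000) is divided into 3 shares of £51,000: Isolde, Noor, and Eamon each take £51,000.
Leilani's share (£153,000) is divided into 2 shares of £76,500: Xiomara and Liesel each take £76,500.

Isolde: £51,000; Noor: £51,000; Eamon: £51,000; Bertrand: £153,000; Xiomara: £76,500; Liesel: £76,500; Efua: £153,000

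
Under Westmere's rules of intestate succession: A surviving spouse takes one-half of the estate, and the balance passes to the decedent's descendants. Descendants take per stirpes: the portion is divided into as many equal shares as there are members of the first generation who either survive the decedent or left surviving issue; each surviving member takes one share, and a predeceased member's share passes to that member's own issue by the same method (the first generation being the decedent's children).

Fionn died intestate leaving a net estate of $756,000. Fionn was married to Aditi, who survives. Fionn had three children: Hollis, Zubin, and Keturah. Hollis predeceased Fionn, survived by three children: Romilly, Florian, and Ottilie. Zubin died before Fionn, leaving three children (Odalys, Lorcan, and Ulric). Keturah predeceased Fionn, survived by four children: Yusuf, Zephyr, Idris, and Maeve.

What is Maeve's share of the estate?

Maeve receives $31,500.

Aditi takes one-half of $756,000 = $378,000. The remaining $378,000 passes to the descendants.
The descendants' portion ($378,000) is divided into 3 shares of $126,000: Hollis's $126,000 share passes to Hollis's issue; Zubin's $126,000 share passes to Zubin's issue; Keturah's $126,000 share passes to Keturah's issue.
Hollis's share ($126,000) is divided into 3 shares of $42,000: Romilly, Florian, and Ottilie each take $42,000.
Zubin's share ($126,000) is divided into 3 shares of $42,000: Odalys, Lorcan, and Ulric each take $42,000.
Keturah's share ($126,000) is divided into 4 shares of $31,500: Yusuf, Zephyr, Idris, and Maeve each take $31,500.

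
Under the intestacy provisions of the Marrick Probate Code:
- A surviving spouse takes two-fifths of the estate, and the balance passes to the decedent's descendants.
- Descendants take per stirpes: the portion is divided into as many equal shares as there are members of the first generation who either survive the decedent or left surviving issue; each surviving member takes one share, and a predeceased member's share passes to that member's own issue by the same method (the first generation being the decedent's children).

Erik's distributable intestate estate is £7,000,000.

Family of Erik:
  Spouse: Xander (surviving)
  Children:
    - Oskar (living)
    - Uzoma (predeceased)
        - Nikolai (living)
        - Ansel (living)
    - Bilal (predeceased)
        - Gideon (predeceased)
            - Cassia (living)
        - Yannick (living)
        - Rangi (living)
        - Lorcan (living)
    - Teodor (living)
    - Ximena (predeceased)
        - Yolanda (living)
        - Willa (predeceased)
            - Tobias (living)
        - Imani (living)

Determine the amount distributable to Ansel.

Ansel receives £420,000.

Xander takes two-fifths of £7,000,000 = £2,800,000. The remaining £4,200,000 passes to the descendants.
The descendants' portion (£4,200,000) is divided into 5 shares of £840,000: Oskar and Teodor each take £840,000; Uzoma's £840,000 share passes to Uzoma's issue; Bilal's £840,000 share passes to Bilal's issue; Ximena's £840,000 share passes to Ximena's issue.
Uzoma's share (£840,000) is divided into 2 shares of £420,000: Nikolai and Ansel each take £420,000.
Bilal's share (£840,000) is divided into 4 shares of £210,000: Yannick, Rangi, and Lorcan each take £210,000; Gideon's £210,000 share passes to Gideon's issue.
Gideon's share (£210,000) passes entirely to Cassia.
Ximena's share (£840,000) is divided into 3 shares of £280,000: Yolanda and Imani each take £280,000; Willa's £280,000 share passes to Willa's issue.
Willa's share (£280,000) passes entirely to Tobias.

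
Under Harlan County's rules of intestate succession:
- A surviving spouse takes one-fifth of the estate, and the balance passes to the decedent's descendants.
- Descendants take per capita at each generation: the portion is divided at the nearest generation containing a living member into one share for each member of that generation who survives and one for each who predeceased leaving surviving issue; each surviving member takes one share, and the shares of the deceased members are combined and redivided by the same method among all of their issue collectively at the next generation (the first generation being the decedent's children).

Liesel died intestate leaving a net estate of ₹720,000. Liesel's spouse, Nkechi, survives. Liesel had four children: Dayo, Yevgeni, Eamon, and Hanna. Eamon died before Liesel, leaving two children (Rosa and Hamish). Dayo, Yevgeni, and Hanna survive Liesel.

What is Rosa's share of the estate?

Nkechi takes one-fifth of ₹720,000 = ₹144,000. The remaining ₹576,000 passes to the descendants.
The descendants' portion (₹576,000) is divided at the children's generation into 4 shares of ₹144,000. Dayo, Yevgeni, and Hanna each take ₹144,000. The remaining share for the deceased Eamon (₹144,000) is carried to the next generation.
That pool (₹144,000) is divided at the grandchildren's generation equally among Rosa and Hamish: ₹72,000 each.

Rosa receives ₹72,000.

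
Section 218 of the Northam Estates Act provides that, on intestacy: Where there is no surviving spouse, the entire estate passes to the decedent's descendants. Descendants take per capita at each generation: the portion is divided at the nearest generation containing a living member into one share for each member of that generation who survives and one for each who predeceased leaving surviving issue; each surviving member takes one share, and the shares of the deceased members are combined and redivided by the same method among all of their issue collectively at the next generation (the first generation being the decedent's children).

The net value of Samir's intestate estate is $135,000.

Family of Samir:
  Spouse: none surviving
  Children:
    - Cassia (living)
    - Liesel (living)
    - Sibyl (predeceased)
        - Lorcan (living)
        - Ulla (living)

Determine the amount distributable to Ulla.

The entire $135,000 passes to the descendants.
That amount ($135,000) is divided at the children's generation into 3 shares of $45,000. Cassia and Liesel each take $45,000. The remaining share for the deceased Sibyl ($45,000) is carried to the next generation.
That pool ($45,000) is divided at the grandchildren's generation equally among Lorcan and Ulla: $22,500 each.

Ulla receives $22,500.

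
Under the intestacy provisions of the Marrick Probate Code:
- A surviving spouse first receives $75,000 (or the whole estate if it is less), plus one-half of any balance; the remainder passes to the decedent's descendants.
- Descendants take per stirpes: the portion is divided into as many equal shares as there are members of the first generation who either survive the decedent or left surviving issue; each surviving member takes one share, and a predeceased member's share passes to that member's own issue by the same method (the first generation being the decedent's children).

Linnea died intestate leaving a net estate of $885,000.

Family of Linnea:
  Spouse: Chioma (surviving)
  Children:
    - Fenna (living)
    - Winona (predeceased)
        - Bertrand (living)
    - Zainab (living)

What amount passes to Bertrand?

Bertrand receives $135,000.

Chioma first takes $75,000, leaving a balance of $810,000. Chioma then takes one-half of the balance ($405,000), for a total of $480,000. The remaining $405,000 passes to the descendants.
The descendants' portion ($405,000) is divided into 3 shares of $135,000: Fenna and Zainab each take $135,000; Winona's $135,000 share passes to Winona's issue.
Winona's share ($135,000) passes entirely to Bertrand.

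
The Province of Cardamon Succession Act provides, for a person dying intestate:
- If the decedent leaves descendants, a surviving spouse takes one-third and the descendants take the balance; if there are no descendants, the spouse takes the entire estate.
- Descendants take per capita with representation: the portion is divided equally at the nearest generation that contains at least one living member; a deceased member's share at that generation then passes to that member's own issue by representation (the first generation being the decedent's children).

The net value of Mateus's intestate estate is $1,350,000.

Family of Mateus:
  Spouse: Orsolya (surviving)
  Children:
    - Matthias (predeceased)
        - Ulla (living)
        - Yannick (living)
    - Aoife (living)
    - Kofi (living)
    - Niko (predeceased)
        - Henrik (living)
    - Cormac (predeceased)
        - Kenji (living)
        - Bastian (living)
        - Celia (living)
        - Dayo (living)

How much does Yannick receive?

Yannick receives $90,000.

Orsolya takes one-third of $1,350,000 = $450,000. The remaining $900,000 passes to the descendants.
The descendants' portion ($900,000) is divided into 5 shares of $180,000: Aoife and Kofi each take $180,000; Matthias's $180,000 share passes to Matthias's issue; Niko's $180,000 share passes to Niko's issue; Cormac's $180,000 share passes to Cormac's issue.
Matthias's share ($180,000) is divided into 2 shares of $90,000: Ulla and Yannick each take $90,000.
Niko's share ($180,000) passes entirely to Henrik.
Cormac's share ($180,000) is divided into 4 shares of $45,000: Kenji, Bastian, Celia, and Dayo each take $45,000.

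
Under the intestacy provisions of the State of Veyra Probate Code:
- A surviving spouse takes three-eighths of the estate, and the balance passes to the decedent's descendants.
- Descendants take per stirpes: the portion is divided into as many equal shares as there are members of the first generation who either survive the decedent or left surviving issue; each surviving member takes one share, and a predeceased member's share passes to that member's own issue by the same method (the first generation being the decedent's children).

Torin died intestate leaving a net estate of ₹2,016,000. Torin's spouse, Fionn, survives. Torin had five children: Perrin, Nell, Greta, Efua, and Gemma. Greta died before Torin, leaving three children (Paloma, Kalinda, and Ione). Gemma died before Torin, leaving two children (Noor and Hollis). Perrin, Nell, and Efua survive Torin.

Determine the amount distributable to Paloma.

Fionn takes three-eighths of ₹2,016,000 = ₹756,000. The remaining ₹1,260,000 passes to the descendants.
The descendants' portion (₹1,260,000) is divided into 5 shares of ₹252,000: Perrin, Nell, and Efua each take ₹252,000; Greta's ₹252,000 share passes to Greta's issue; Gemma's ₹252,000 share passes to Gemma's issue.
Greta's share (₹252,000) is divided into 3 shares of ₹84,000: Paloma, Kalinda, and Ione each take ₹84,000.
Gemma's share (₹252,000) is divided into 2 shares of ₹126,000: Noor and Hollis each take ₹126,000.

Paloma receives ₹84,000.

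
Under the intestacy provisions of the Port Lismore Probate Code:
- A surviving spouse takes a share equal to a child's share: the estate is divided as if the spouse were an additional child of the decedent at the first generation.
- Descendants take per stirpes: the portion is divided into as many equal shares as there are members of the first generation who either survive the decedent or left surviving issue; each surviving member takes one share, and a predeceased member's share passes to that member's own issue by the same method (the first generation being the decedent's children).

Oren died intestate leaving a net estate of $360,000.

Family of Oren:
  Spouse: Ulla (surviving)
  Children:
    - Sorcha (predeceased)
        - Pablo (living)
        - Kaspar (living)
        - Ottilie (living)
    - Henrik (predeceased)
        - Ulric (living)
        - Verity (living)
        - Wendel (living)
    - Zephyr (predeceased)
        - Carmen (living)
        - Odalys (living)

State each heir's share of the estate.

Ulla: $90,000; Pablo: $30,000; Kaspar: $30,000; Ottilie: $30,000; Ulric: $30,000; Verity: $30,000; Wendel: $30,000; Carmen: $45,000; Odalys: $45,000

The spouse counts as an additional share at the children's level, so there are 4 primary shares of $90,000. Ulla takes one such share ($90,000).
The children's combined portion ($270,000) is divided into 3 shares of $90,000: Sorcha's $90,000 share passes to Sorcha's issue; Henrik's $90,000 share passes to Henrik's issue; Zephyr's $90,000 share passes to Zephyr's issue.
Sorcha's share ($90,000) is divided into 3 shares of $30,000: Pablo, Kaspar, and Ottilie each take $30,000.
Henrik's share ($90,000) is divided into 3 shares of $30,000: Ulric, Verity, and Wendel each take $30,000.
Zephyr's share ($90,000) is divided into 2 shares of $45,000: Carmen and Odalys each take $45,000.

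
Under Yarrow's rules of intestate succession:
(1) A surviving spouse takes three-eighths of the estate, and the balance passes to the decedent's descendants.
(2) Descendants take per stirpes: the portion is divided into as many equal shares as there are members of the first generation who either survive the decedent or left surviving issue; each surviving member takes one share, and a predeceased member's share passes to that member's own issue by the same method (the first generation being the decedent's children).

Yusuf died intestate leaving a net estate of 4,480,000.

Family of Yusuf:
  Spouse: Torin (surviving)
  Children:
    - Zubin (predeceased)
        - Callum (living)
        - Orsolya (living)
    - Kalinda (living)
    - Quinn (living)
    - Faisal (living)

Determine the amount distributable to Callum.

Callum receives 350,000.

Torin takes three-eighths of 4,480,000 = 1,680,000. The remaining 2,800,000 passes to the descendants.
The descendants' portion (2,800,000) is divided into 4 shares of 700,000: Kalinda, Quinn, and Faisal each take 700,000; Zubin's 700,000 share passes to Zubin's issue.
Zubin's share (700,000) is divided into 2 shares of 350,000: Callum and Orsolya each take 350,000.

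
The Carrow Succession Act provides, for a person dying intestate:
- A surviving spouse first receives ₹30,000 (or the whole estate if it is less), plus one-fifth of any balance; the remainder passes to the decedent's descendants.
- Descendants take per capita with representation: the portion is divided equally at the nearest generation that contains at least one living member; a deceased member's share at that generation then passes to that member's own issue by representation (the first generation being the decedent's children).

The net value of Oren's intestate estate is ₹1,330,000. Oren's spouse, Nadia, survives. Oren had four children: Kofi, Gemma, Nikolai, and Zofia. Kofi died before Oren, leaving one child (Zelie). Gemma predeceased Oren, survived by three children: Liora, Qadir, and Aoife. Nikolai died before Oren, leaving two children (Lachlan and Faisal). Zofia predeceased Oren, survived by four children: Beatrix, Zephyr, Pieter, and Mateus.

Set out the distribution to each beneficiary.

Nadia: ₹290,000; Zelie: ₹104,000; Liora: ₹104,000; Qadir: ₹104,000; Aoife: ₹104,000; Lachlan: ₹104,000; Faisal: ₹104,000; Beatrix: ₹104,000; Zephyr: ₹104,000; Pieter: ₹104,000; Mateus: ₹104,000

Nadia first takes ₹30,000, leaving a balance of ₹1,300,000. Nadia then takes one-fifth of the balance (₹260,000), for a total of ₹290,000. The remaining ₹1,040,000 passes to the descendants.
No child survives, so the initial division is made at the grandchildren's generation.
The descendants' portion (₹1,040,000) is divided into 10 shares of ₹104,000: Zelie, Liora, Qadir, Aoife, Lachlan, Faisal, Beatrix, Zephyr, Pieter, and Mateus each take ₹104,000.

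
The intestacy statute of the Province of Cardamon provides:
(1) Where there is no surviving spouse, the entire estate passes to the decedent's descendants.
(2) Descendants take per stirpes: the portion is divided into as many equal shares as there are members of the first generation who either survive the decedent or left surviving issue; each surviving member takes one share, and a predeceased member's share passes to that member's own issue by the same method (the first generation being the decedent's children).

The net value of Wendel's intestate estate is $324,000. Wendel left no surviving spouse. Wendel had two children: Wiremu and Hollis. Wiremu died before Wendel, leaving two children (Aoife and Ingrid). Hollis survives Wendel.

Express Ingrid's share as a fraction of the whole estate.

Ingrid receives 1/4 of the estate.

The entire $324,000 passes to the descendants.
That amount ($324,000) is divided into 2 shares of $162,000: Hollis takes $162,000; Wiremu's $162,000 share passes to Wiremu's issue.
Wiremu's share ($162,000) is divided into 2 shares of $81,000: Aoife and Ingrid each take $81,000.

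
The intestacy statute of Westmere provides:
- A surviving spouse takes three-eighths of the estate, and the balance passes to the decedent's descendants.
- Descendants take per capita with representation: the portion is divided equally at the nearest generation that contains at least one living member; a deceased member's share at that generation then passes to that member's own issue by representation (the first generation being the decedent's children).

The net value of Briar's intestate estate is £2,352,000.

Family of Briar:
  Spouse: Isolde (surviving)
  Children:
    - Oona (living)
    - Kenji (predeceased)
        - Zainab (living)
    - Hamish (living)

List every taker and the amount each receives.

Isolde: £882,000; Oona: £490,000; Zainab: £490,000; Hamish: £490,000

Isolde takes three-eighths of £2,352,000 = £882,000. The remaining £1,470,000 passes to the descendants.
The descendants' portion (£1,470,000) is divided into 3 shares of £490,000: Oona and Hamish each take £490,000; Kenji's £490,000 share passes to Kenji's issue.
Kenji's share (£490,000) passes entirely to Zainab.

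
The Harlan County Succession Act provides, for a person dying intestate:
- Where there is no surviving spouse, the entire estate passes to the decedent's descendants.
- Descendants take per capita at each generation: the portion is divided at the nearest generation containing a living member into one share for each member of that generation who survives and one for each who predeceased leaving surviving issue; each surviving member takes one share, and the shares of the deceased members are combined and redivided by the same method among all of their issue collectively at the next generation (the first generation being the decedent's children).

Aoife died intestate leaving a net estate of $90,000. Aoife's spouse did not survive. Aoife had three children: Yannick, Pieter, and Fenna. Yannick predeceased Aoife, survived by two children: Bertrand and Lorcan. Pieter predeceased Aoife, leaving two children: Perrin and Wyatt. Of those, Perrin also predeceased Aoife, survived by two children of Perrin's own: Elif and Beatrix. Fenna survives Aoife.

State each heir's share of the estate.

The entire $90,000 passes to the descendants.
That amount ($90,000) is divided at the children's generation into 3 shares of $30,000. Fenna takes $30,000. The 2 shares of the deceased (Yannick and Pieter) are combined into a pool of $60,000.
That pool ($60,000) is divided at the grandchildren's generation into 4 shares of $15,000. Bertrand, Lorcan, and Wyatt each take $15,000. The remaining share for the deceased Perrin ($15,000) is carried to the next generation.
That pool ($15,000) is divided at the great-grandchildren's generation equally among Elif and Beatrix: $7,500 each.

Bertrand: $15,000; Lorcan: $15,000; Elif: $7,500; Beatrix: $7,500; Wyatt: $15,000; Fenna: $30,000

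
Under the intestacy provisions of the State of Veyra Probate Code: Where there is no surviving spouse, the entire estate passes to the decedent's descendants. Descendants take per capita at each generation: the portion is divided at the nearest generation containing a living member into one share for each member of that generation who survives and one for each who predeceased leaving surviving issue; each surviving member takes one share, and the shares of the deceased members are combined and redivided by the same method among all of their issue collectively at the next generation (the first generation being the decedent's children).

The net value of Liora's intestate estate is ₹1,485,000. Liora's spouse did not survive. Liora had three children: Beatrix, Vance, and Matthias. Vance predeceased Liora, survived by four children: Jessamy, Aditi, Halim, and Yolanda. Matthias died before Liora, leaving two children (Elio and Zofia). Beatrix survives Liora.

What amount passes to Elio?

The entire ₹1,485,000 passes to the descendants.
That amount (₹1,485,000) is divided at the children's generation into 3 shares of ₹495,000. Beatrix takes ₹495,000. The 2 shares of the deceased (Vance and Matthias) are combined into a pool of ₹990,000.
That pool (₹990,000) is divided at the grandchildren's generation equally among Jessamy, Aditi, Halim, Yolanda, Elio, and Zofia: ₹165,000 each.

Elio receives ₹165,000.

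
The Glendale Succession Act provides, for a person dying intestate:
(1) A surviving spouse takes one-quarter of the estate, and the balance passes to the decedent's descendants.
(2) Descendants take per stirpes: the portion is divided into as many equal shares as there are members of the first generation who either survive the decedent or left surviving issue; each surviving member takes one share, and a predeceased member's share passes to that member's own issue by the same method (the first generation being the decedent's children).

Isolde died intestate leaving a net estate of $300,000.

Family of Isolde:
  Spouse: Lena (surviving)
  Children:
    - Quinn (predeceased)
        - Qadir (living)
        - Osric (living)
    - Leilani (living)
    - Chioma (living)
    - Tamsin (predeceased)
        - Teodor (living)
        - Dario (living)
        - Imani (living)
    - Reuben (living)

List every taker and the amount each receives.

Lena: $75,000; Qadir: $22,500; Osric: $22,500; Leilani: $45,000; Chioma: $45,000; Teodor: $15,000; Dario: $15,000; Imani: $15,000; Reuben: $45,000

Lena takes one-quarter of $300,000 = $75,000. The remaining $225,000 passes to the descendants.
The descendants' portion ($225,000) is divided into 5 shares of $45,000: Leilani, Chioma, and Reuben each take $45,000; Quinn's $45,000 share passes to Quinn's issue; Tamsin's $45,000 share passes to Tamsin's issue.
Quinn's share ($45,000) is divided into 2 shares of $22,500: Qadir and Osric each take $22,500.
Tamsin's share ($45,000) is divided into 3 shares of $15,000: Teodor, Dario, and Imani each take $15,000.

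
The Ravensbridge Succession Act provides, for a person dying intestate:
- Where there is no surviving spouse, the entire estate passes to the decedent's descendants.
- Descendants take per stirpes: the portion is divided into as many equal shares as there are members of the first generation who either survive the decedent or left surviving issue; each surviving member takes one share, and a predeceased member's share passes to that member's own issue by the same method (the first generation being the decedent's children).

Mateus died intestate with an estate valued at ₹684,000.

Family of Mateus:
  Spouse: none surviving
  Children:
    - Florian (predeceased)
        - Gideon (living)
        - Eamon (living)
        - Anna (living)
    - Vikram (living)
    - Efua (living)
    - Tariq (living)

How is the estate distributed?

Gideon: ₹57,000; Eamon: ₹57,000; Anna: ₹57,000; Vikram: ₹171,000; Efua: ₹171,000; Tariq: ₹171,000

The entire ₹684,000 passes to the descendants.
That amount (₹684,000) is divided into 4 shares of ₹171,000: Vikram, Efua, and Tariq each take ₹171,000; Florian's ₹171,000 share passes to Florian's issue.
Florian's share (₹171,000) is divided into 3 shares of ₹57,000: Gideon, Eamon, and Anna each take ₹57,000.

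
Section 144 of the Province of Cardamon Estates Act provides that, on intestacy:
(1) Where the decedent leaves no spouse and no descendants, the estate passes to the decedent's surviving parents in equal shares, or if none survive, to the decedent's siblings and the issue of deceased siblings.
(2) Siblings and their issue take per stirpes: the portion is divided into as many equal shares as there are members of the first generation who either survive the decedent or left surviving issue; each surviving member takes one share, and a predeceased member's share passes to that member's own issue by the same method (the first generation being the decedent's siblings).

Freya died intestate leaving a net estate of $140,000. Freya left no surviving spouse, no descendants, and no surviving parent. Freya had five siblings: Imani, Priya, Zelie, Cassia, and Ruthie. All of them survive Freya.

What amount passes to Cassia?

The entire $140,000 passes to the siblings and their issue.
That amount ($140,000) is divided into 5 shares of $28,000: Imani, Priya, Zelie, Cassia, and Ruthie each take $28,000.

Cassia receives $28,000.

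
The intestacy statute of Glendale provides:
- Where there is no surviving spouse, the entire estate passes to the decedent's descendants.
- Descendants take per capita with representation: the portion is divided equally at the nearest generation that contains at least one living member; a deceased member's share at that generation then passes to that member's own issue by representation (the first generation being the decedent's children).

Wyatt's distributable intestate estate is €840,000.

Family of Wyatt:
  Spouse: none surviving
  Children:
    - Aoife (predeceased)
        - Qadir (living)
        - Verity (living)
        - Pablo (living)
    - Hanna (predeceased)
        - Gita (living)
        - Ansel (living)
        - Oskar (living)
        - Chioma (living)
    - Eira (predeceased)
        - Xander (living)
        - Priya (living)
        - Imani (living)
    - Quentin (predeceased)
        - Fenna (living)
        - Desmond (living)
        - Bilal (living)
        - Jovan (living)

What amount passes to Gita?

Gita receives €60,000.

The entire €840,000 passes to the descendants.
No child survives, so the initial division is made at the grandchildren's generation.
That amount (€840,000) is divided into 14 shares of €60,000: Qadir, Verity, Pablo, Gita, Ansel, Oskar, Chioma, Xander, Priya, Imani, Fenna, Desmond, Bilal, and Jovan each take €60,000.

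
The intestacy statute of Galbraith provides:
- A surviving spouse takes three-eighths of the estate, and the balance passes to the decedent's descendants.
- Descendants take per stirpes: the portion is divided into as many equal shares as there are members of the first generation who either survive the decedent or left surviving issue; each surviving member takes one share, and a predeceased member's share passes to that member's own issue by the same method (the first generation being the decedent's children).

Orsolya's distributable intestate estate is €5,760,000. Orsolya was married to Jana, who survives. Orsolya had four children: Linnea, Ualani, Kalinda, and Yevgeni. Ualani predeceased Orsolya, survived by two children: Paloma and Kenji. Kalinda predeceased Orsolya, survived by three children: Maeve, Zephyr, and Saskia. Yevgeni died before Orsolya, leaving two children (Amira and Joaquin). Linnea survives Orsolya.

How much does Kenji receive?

Kenji receives €450,000.

Jana takes three-eighths of €5,760,000 = €2,160,000. The remaining €3,600,000 passes to the descendants.
The descendants' portion (€3,600,000) is divided into 4 shares of €900,000: Linnea takes €900,000; Ualani's €900,000 share passes to Ualani's issue; Kalinda's €900,000 share passes to Kalinda's issue; Yevgeni's €900,000 share passes to Yevgeni's issue.
Ualani's share (€900,000) is divided into 2 shares of €450,000: Paloma and Kenji each take €450,000.
Kalinda's share (€900,000) is divided into 3 shares of €300,000: Maeve, Zephyr, and Saskia each take €300,000.
Yevgeni's share (€900,000) is divided into 2 shares of €450,000: Amira and Joaquin each take €450,000.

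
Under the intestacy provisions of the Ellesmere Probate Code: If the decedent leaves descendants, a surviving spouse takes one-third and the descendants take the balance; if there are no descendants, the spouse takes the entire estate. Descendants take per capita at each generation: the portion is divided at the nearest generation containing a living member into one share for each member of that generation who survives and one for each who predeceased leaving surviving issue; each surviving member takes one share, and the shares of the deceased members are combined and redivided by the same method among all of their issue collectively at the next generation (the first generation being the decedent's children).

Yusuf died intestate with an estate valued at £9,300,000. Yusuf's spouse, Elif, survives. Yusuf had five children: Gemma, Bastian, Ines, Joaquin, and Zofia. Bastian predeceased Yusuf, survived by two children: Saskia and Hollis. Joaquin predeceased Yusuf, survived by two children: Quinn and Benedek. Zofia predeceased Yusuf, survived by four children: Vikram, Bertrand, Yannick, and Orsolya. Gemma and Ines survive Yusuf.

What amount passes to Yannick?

Yannick receives £465,000.

Elif takes one-third of £9,300,000 = £3,100,000. The remaining £6,200,000 passes to the descendants.
The descendants' portion (£6,200,000) is divided at the children's generation into 5 shares of £1,240,000. Gemma and Ines each take £1,240,000. The 3 shares of the deceased (Bastian, Joaquin, and Zofia) are combined into a pool of £3,720,000.
That pool (£3,720,000) is divided at the grandchildren's generation equally among Saskia, Hollis, Quinn, Benedek, Vikram, Bertrand, Yannick, and Orsolya: £465,000 each.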